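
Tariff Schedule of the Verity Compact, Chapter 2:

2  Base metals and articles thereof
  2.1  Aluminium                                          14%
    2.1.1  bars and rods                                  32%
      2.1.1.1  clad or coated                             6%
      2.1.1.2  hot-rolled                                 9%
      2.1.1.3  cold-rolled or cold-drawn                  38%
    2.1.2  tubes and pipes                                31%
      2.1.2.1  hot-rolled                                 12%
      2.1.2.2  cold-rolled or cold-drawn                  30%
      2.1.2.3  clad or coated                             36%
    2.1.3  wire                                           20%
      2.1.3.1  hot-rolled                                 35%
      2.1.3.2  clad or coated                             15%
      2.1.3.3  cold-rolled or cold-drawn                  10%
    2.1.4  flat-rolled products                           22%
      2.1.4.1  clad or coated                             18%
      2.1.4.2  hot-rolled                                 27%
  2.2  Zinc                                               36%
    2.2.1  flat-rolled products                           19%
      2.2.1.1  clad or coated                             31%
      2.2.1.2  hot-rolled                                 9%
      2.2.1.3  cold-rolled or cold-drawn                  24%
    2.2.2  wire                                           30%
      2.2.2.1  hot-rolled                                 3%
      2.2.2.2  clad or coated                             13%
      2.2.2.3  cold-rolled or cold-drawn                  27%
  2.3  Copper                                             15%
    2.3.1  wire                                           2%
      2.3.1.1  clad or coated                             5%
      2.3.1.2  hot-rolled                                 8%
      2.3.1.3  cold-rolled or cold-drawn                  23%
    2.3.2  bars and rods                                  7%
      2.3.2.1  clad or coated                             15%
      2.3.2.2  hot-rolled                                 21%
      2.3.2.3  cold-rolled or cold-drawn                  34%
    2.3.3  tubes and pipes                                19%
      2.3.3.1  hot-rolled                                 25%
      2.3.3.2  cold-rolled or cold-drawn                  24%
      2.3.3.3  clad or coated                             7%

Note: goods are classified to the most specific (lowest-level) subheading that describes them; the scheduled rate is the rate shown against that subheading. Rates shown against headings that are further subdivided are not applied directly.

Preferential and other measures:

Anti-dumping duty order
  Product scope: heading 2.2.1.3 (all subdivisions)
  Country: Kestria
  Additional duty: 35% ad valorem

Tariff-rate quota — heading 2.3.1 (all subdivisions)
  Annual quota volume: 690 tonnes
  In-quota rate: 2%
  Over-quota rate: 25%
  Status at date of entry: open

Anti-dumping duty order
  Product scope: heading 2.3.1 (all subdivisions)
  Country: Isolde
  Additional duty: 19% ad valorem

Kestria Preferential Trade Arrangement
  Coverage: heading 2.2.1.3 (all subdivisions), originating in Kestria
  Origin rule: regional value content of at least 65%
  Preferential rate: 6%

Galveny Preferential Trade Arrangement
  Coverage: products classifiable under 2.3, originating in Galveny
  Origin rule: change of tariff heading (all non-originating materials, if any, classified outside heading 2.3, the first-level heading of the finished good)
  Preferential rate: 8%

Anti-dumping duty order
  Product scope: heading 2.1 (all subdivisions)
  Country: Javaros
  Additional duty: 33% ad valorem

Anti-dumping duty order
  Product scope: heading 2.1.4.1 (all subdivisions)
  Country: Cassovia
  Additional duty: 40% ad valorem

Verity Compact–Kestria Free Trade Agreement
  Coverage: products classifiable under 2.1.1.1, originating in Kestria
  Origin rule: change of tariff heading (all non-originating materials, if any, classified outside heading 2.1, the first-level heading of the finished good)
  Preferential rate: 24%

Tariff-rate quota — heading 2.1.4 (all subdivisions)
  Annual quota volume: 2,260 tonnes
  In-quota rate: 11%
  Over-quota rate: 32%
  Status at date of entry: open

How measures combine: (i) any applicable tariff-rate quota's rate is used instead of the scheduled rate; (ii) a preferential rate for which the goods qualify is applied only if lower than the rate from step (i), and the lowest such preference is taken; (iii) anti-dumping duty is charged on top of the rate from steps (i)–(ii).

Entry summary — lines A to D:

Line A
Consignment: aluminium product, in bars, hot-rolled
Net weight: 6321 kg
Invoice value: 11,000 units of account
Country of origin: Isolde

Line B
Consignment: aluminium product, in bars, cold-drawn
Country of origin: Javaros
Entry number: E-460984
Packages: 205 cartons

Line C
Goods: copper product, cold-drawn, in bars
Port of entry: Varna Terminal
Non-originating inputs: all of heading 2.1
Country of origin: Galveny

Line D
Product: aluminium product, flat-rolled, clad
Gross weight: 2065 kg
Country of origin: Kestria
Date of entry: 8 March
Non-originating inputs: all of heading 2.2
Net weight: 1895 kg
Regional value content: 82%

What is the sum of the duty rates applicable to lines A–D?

99%

Line A: aluminium → 2.1; in bars → 2.1.1; hot-rolled → 2.1.1.2. Scheduled 9%. No special measure applies. → 9%.
Line B: aluminium → 2.1; in bars → 2.1.1; cold-drawn → 2.1.1.3. Scheduled 38%. anti-dumping (Javaros, 2.1): +33%; total 38% + 33% = 71%. → 71%.
Line C: copper → 2.3; in bars → 2.3.2; cold-drawn → 2.3.2.3. Scheduled 34%. Galveny agreement on 2.3: CTH met → 8% available; preferential 8%. → 8%.
Line D: aluminium → 2.1; flat-rolled → 2.1.4; clad → 2.1.4.1. Scheduled 18%. quota on 2.1.4 open → in-quota 11%; Kestria agreement on 2.2.1.3: 2.1.4.1 not covered; Kestria agreement on 2.1.1.1: 2.1.4.1 not covered. → 11%.
Sum: 9% + 71% + 8% + 11% = 99%.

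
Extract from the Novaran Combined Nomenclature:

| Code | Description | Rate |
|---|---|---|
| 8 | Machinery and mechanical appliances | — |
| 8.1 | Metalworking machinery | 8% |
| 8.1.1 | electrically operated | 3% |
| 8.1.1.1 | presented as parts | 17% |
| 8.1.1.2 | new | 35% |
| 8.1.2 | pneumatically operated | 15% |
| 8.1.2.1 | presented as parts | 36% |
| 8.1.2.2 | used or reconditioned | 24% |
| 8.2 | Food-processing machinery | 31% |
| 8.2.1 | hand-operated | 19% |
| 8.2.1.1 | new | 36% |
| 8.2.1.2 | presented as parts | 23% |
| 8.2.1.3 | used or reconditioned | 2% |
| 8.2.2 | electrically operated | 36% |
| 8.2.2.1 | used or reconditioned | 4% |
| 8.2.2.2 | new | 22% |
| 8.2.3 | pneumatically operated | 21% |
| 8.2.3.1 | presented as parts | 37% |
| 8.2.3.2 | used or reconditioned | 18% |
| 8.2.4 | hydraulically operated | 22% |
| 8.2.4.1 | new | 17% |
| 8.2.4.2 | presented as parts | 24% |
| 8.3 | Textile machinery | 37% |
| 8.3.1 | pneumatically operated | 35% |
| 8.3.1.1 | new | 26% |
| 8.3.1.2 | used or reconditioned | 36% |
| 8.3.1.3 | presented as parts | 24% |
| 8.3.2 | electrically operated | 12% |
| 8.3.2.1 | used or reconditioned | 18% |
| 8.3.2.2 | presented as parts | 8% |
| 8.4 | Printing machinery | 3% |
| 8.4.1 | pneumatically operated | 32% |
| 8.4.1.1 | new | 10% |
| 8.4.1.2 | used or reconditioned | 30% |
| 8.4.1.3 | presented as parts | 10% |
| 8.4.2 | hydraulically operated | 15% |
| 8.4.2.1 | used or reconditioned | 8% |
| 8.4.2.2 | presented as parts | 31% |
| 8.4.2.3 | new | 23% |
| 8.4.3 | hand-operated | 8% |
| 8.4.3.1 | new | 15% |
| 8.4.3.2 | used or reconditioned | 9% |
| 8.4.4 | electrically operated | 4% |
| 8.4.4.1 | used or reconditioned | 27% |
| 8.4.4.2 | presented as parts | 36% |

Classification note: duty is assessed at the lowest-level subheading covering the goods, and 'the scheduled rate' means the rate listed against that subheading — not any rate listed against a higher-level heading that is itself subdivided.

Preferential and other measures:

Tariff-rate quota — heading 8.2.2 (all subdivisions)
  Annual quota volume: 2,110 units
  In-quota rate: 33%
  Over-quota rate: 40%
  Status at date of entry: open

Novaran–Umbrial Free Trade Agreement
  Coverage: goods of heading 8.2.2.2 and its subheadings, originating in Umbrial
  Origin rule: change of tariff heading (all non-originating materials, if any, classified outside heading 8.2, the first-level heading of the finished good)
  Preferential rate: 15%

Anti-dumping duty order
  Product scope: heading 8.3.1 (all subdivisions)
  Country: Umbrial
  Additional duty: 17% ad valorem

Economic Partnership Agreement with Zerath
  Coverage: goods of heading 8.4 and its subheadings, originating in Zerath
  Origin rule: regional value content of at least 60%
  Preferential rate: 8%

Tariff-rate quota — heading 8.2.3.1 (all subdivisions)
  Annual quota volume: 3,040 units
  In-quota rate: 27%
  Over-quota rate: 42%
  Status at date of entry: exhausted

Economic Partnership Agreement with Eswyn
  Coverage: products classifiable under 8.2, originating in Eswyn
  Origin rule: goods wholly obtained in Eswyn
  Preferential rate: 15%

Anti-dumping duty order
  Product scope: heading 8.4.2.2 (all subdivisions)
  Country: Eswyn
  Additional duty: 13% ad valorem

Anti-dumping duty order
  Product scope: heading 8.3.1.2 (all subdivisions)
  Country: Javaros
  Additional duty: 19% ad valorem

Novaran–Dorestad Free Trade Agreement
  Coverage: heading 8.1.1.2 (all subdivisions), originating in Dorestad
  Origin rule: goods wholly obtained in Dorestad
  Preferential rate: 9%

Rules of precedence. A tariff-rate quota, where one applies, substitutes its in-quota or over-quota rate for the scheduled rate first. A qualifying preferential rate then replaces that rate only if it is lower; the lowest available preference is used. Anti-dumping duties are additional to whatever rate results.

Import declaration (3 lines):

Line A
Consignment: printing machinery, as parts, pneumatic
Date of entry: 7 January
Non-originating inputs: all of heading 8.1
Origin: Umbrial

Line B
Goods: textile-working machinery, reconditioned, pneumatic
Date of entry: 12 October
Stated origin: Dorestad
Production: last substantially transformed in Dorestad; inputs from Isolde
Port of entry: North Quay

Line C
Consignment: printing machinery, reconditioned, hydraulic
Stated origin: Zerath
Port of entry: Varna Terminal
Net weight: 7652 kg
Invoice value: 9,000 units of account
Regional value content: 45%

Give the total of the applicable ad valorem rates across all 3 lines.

Line A: printing → 8.4; pneumatic → 8.4.1; as parts → 8.4.1.3. Scheduled 10%. Umbrial agreement on 8.2.2.2: 8.4.1.3 not covered. → 10%.
Line B: textile-working → 8.3; pneumatic → 8.3.1; reconditioned → 8.3.1.2. Scheduled 36%. Dorestad agreement on 8.1.1.2: 8.3.1.2 not covered. → 36%.
Line C: printing → 8.4; hydraulic → 8.4.2; reconditioned → 8.4.2.1. Scheduled 8%. Zerath agreement on 8.4: RVC < 60%. → 8%.
Sum: 10% + 36% + 8% = 54%.

54%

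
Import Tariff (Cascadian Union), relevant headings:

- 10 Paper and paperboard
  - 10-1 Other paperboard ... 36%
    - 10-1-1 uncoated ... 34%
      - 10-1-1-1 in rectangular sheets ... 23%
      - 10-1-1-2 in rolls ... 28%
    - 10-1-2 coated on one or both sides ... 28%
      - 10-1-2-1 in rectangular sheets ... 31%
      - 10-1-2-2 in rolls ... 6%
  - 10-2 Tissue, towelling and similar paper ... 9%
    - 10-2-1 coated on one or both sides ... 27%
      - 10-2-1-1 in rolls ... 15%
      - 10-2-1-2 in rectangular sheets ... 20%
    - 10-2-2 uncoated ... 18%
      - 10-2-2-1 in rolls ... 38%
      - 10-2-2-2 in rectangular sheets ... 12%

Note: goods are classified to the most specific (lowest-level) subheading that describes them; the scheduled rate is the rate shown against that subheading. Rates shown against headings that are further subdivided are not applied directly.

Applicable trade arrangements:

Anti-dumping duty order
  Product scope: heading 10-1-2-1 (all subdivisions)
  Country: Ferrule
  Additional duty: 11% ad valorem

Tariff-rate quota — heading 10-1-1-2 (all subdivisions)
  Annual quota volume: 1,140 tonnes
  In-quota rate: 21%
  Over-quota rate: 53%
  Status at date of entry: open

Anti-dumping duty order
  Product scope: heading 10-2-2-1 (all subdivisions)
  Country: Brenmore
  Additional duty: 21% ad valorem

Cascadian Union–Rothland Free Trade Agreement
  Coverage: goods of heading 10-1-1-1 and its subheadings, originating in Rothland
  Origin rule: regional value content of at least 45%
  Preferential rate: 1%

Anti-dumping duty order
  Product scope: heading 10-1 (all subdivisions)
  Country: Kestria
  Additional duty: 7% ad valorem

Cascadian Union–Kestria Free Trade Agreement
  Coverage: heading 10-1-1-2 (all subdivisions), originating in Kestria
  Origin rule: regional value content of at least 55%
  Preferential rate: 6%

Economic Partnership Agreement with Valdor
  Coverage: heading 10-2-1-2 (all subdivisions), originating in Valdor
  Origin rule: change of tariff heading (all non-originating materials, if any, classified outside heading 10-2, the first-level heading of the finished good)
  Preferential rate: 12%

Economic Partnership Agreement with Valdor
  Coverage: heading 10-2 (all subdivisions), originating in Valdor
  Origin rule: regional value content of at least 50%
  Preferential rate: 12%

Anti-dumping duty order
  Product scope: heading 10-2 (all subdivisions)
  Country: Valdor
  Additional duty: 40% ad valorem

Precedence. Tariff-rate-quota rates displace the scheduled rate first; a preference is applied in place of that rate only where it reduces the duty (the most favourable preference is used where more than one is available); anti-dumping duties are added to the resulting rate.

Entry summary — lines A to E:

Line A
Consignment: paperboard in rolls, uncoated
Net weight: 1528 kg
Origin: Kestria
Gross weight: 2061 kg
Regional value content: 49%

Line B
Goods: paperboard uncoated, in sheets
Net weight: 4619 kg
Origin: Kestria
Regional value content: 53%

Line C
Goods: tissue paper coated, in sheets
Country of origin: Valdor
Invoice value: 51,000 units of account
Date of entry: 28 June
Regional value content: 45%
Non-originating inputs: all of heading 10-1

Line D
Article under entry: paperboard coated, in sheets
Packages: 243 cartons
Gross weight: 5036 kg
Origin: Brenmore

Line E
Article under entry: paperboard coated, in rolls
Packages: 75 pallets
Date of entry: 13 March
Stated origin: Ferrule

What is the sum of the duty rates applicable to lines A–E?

147%

Line A: paperboard → 10-1; uncoated → 10-1-1; in rolls → 10-1-1-2. Scheduled 28%. quota on 10-1-1-2 open → in-quota 21%; Kestria agreement on 10-1-1-2: RVC < 55%; anti-dumping (Kestria, 10-1): +7%; total 21% + 7% = 28%. → 28%.
Line B: paperboard → 10-1; uncoated → 10-1-1; in sheets → 10-1-1-1. Scheduled 23%. Kestria agreement on 10-1-1-2: 10-1-1-1 not covered; anti-dumping (Kestria, 10-1): +7%; total 23% + 7% = 30%. → 30%.
Line C: tissue paper → 10-2; coated → 10-2-1; in sheets → 10-2-1-2. Scheduled 20%. Valdor agreement on 10-2-1-2: CTH met → 12% available; Valdor agreement on 10-2: RVC < 50%; preferential 12%; anti-dumping (Valdor, 10-2): +40%; total 12% + 40% = 52%. → 52%.
Line D: paperboard → 10-1; coated → 10-1-2; in sheets → 10-1-2-1. Scheduled 31%. No special measure applies. → 31%.
Line E: paperboard → 10-1; coated → 10-1-2; in rolls → 10-1-2-2. Scheduled 6%. No special measure applies. → 6%.
Sum: 28% + 30% + 52% + 31% + 6% = 147%.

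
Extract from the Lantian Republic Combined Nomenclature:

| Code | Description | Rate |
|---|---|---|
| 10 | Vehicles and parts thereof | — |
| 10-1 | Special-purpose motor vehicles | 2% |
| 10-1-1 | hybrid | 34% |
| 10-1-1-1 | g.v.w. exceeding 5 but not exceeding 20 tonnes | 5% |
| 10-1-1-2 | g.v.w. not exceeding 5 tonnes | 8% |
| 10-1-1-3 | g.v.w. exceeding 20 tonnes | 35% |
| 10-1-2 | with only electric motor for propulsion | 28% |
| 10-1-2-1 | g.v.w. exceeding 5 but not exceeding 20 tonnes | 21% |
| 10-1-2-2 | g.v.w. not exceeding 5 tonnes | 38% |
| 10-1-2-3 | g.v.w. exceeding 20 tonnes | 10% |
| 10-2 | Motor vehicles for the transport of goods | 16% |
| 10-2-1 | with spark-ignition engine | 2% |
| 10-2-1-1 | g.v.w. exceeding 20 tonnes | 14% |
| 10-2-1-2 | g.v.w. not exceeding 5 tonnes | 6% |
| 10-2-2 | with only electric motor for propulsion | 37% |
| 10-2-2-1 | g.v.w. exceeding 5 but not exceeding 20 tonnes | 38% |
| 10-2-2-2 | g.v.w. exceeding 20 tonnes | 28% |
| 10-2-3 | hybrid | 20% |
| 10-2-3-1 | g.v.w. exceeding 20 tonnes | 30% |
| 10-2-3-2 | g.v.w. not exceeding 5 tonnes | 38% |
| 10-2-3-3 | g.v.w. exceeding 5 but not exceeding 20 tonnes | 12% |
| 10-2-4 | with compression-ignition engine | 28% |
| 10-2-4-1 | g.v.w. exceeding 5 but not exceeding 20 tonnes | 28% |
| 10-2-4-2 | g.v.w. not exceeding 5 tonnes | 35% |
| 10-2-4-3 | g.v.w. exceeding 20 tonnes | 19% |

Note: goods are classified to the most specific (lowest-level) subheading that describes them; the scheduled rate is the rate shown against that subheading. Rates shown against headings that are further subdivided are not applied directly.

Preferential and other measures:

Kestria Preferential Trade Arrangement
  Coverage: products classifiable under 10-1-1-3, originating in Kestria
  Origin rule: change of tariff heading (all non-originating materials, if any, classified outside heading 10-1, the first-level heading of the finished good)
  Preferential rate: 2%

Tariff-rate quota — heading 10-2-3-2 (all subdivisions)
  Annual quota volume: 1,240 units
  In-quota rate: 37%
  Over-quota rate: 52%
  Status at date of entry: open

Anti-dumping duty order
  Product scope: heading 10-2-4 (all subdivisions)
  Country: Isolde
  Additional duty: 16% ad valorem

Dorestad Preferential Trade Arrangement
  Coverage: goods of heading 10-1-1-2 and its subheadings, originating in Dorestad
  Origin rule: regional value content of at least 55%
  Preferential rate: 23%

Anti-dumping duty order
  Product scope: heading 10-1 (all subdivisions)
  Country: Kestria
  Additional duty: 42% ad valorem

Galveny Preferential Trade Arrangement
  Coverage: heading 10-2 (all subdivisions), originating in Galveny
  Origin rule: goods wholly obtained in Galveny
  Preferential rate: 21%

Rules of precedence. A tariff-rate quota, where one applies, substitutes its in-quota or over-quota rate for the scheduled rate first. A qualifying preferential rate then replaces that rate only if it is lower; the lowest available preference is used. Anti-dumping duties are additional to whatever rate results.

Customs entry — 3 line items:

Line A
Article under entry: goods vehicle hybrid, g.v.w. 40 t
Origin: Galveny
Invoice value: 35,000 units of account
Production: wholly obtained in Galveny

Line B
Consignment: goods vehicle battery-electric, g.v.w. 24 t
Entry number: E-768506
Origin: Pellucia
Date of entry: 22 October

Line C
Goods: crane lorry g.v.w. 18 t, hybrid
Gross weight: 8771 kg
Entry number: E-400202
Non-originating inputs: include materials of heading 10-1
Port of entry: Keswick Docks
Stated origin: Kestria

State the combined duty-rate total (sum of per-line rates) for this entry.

96%

Line A: goods vehicle → 10-2; hybrid → 10-2-3; g.v.w. 40 t → 10-2-3-1. Scheduled 30%. Galveny agreement on 10-2: wholly obtained → 21% available; preferential 21%. → 21%.
Line B: goods vehicle → 10-2; battery-electric → 10-2-2; g.v.w. 24 t → 10-2-2-2. Scheduled 28%. No special measure applies. → 28%.
Line C: crane lorry → 10-1; hybrid → 10-1-1; g.v.w. 18 t → 10-1-1-1. Scheduled 5%. Kestria agreement on 10-1-1-3: 10-1-1-1 not covered; anti-dumping (Kestria, 10-1): +42%; total 5% + 42% = 47%. → 47%.
Sum: 21% + 28% + 47% = 96%.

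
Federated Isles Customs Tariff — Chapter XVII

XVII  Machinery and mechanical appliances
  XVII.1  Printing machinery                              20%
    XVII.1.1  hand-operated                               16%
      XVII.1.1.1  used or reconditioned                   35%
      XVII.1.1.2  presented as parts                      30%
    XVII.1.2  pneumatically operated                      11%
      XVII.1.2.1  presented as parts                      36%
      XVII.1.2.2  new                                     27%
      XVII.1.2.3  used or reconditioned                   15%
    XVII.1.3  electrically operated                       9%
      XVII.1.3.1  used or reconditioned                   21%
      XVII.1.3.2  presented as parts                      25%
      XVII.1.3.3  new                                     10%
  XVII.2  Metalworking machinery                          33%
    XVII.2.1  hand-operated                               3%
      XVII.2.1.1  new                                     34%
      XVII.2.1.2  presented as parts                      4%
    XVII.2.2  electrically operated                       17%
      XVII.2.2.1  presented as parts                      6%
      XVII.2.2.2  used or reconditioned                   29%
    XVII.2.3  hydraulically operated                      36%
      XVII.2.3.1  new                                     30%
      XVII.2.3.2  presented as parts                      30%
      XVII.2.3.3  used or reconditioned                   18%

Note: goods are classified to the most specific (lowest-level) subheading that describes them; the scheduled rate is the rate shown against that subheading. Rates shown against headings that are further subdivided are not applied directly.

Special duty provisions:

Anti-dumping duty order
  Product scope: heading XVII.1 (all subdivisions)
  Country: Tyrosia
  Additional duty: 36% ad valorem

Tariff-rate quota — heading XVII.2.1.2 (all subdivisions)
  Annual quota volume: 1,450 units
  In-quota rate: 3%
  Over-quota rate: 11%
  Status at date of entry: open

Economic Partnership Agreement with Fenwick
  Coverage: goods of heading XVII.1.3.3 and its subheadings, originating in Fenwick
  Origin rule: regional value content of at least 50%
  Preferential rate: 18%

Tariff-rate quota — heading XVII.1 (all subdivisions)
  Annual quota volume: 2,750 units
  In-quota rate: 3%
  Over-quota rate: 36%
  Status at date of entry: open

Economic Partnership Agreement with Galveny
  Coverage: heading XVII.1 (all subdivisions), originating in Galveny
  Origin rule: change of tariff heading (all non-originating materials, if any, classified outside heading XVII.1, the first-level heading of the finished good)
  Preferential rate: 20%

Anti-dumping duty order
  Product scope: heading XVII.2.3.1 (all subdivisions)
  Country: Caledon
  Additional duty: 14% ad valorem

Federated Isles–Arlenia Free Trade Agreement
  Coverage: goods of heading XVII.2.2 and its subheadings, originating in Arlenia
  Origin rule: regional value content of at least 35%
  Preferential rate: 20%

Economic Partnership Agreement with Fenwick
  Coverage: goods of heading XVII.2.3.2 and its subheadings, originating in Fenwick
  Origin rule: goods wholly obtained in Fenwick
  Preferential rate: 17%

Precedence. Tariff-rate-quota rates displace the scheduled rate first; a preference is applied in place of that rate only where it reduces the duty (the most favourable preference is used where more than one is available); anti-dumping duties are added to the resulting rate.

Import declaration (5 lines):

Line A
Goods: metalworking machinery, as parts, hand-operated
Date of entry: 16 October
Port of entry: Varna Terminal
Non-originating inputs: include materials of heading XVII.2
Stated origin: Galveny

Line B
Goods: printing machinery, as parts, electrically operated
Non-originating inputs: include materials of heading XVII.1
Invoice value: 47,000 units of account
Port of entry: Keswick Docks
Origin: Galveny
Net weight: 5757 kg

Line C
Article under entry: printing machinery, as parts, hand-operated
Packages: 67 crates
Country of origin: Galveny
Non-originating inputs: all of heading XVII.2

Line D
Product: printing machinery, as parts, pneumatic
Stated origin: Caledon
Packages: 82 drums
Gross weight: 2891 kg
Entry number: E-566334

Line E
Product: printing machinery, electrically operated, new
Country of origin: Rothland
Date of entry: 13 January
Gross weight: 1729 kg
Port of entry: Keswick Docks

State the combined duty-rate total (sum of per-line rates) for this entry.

Line A: metalworking → XVII.2; hand-operated → XVII.2.1; as parts → XVII.2.1.2. Scheduled 4%. quota on XVII.2.1.2 open → in-quota 3%; Galveny agreement on XVII.1: XVII.2.1.2 not covered. → 3%.
Line B: printing → XVII.1; electrically operated → XVII.1.3; as parts → XVII.1.3.2. Scheduled 25%. quota on XVII.1 open → in-quota 3%; Galveny agreement on XVII.1: CTH not met. → 3%.
Line C: printing → XVII.1; hand-operated → XVII.1.1; as parts → XVII.1.1.2. Scheduled 30%. quota on XVII.1 open → in-quota 3%; Galveny agreement on XVII.1: CTH met → 20% available; preference 20% not lower than 3% → no reduction. → 3%.
Line D: printing → XVII.1; pneumatic → XVII.1.2; as parts → XVII.1.2.1. Scheduled 36%. quota on XVII.1 open → in-quota 3%. → 3%.
Line E: printing → XVII.1; electrically operated → XVII.1.3; new → XVII.1.3.3. Scheduled 10%. quota on XVII.1 open → in-quota 3%. → 3%.
Sum: 3% + 3% + 3% + 3% + 3% = 15%.

15%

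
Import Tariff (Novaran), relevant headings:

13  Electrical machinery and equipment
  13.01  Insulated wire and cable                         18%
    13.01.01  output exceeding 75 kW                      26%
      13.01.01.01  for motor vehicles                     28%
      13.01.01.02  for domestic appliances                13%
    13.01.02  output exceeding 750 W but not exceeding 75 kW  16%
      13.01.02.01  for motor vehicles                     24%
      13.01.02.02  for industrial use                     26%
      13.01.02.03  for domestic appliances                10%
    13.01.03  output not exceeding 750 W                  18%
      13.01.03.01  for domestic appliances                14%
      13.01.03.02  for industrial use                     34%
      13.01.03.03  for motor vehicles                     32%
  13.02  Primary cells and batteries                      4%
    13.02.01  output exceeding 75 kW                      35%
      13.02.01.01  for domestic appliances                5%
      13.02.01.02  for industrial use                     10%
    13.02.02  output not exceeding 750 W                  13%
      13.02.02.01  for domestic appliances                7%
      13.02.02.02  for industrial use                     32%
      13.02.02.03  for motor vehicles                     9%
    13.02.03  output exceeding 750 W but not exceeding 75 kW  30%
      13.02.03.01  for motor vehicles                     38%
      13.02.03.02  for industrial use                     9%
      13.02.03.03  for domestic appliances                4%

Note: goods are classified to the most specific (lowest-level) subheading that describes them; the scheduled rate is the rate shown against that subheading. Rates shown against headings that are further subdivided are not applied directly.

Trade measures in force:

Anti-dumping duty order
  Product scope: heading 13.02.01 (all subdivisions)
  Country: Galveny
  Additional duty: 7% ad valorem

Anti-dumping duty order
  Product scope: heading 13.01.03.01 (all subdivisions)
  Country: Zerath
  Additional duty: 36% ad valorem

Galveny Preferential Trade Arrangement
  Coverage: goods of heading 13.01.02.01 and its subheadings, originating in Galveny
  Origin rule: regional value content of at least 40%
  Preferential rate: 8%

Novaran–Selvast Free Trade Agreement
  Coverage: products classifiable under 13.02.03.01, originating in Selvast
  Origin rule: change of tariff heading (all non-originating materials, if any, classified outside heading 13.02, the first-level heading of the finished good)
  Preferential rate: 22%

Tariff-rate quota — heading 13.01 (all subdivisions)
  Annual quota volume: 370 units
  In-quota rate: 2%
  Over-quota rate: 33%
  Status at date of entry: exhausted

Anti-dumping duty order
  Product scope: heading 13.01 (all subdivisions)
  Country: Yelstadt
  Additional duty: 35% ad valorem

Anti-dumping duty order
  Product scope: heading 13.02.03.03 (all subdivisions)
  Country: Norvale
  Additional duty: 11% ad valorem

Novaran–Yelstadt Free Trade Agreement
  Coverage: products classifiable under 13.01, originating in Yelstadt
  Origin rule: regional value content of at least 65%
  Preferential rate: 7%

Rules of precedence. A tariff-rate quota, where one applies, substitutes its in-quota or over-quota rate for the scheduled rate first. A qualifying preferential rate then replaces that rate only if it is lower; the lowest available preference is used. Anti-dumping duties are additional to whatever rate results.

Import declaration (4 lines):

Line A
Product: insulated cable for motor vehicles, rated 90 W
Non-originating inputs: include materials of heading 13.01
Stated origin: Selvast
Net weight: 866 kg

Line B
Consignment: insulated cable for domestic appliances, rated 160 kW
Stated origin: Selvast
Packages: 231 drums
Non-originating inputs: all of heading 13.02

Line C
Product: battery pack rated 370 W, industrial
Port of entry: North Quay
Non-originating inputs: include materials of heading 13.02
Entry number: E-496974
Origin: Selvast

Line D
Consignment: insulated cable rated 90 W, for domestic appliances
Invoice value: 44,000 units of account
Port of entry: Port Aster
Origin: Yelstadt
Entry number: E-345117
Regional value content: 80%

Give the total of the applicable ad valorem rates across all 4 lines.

140%

Line A: insulated cable → 13.01; rated 90 W → 13.01.03; for motor vehicles → 13.01.03.03. Scheduled 32%. quota on 13.01 exhausted → over-quota 33%; Selvast agreement on 13.02.03.01: 13.01.03.03 not covered. → 33%.
Line B: insulated cable → 13.01; rated 160 kW → 13.01.01; for domestic appliances → 13.01.01.02. Scheduled 13%. quota on 13.01 exhausted → over-quota 33%; Selvast agreement on 13.02.03.01: 13.01.01.02 not covered. → 33%.
Line C: battery pack → 13.02; rated 370 W → 13.02.02; industrial → 13.02.02.02. Scheduled 32%. Selvast agreement on 13.02.03.01: 13.02.02.02 not covered. → 32%.
Line D: insulated cable → 13.01; rated 90 W → 13.01.03; for domestic appliances → 13.01.03.01. Scheduled 14%. quota on 13.01 exhausted → over-quota 33%; Yelstadt agreement on 13.01: RVC ≥ 65% → 7% available; preferential 7%; anti-dumping (Yelstadt, 13.01): +35%; total 7% + 35% = 42%. → 42%.
Sum: 33% + 33% + 32% + 42% = 140%.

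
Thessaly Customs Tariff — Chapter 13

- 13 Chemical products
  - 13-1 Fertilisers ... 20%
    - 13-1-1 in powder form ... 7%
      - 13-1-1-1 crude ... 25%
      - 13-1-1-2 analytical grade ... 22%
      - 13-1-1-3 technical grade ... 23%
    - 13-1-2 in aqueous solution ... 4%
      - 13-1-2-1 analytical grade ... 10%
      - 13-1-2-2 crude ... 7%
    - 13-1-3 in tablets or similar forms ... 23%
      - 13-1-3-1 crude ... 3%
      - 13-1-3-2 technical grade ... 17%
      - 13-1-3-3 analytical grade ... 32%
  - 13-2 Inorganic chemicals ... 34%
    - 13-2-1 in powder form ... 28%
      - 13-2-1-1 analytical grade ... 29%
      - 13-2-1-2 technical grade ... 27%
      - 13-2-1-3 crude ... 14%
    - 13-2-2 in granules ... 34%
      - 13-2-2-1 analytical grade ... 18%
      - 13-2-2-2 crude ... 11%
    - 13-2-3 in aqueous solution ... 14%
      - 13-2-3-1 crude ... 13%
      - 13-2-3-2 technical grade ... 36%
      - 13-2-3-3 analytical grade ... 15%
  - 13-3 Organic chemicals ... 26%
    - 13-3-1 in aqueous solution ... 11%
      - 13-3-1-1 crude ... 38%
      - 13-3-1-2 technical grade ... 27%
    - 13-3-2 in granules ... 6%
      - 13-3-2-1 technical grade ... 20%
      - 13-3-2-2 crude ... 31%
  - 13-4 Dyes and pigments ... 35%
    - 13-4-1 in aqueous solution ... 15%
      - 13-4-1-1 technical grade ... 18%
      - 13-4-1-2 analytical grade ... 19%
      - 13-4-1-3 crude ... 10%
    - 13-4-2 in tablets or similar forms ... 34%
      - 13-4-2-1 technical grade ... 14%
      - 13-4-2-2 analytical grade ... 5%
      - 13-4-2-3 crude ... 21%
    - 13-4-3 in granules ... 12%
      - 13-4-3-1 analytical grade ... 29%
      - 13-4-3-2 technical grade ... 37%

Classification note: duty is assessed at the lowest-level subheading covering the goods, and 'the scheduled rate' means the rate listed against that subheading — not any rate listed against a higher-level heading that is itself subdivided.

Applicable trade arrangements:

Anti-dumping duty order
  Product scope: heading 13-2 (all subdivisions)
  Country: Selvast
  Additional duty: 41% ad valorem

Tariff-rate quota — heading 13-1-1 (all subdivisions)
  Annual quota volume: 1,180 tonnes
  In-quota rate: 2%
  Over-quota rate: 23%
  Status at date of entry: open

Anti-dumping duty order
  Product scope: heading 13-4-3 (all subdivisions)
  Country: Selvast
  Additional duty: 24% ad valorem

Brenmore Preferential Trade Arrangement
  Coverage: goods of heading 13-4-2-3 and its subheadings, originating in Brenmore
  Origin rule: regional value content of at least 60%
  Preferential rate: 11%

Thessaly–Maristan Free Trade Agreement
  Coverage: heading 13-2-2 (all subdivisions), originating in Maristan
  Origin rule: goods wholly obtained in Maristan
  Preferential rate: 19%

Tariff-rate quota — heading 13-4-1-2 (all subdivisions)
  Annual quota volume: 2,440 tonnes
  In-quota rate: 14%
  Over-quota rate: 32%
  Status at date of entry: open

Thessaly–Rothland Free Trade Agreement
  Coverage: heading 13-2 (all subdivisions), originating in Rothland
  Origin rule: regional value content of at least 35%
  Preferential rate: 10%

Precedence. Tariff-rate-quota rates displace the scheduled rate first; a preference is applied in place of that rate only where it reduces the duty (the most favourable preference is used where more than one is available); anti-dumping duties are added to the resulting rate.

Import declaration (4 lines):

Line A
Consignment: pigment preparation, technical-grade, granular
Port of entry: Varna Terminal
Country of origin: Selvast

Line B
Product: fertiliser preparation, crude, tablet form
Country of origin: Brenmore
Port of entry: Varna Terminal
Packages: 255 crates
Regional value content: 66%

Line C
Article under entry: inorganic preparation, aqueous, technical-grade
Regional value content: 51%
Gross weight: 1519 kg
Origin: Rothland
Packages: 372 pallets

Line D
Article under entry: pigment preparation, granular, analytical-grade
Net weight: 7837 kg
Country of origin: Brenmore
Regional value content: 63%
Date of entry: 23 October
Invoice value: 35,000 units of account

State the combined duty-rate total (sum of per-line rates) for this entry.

Line A: pigment → 13-4; granular → 13-4-3; technical-grade → 13-4-3-2. Scheduled 37%. anti-dumping (Selvast, 13-4-3): +24%; total 37% + 24% = 61%. → 61%.
Line B: fertiliser → 13-1; tablet form → 13-1-3; crude → 13-1-3-1. Scheduled 3%. Brenmore agreement on 13-4-2-3: 13-1-3-1 not covered. → 3%.
Line C: inorganic → 13-2; aqueous → 13-2-3; technical-grade → 13-2-3-2. Scheduled 36%. Rothland agreement on 13-2: RVC ≥ 35% → 10% available; preferential 10%. → 10%.
Line D: pigment → 13-4; granular → 13-4-3; analytical-grade → 13-4-3-1. Scheduled 29%. Brenmore agreement on 13-4-2-3: 13-4-3-1 not covered. → 29%.
Sum: 61% + 3% + 10% + 29% = 103%.

103%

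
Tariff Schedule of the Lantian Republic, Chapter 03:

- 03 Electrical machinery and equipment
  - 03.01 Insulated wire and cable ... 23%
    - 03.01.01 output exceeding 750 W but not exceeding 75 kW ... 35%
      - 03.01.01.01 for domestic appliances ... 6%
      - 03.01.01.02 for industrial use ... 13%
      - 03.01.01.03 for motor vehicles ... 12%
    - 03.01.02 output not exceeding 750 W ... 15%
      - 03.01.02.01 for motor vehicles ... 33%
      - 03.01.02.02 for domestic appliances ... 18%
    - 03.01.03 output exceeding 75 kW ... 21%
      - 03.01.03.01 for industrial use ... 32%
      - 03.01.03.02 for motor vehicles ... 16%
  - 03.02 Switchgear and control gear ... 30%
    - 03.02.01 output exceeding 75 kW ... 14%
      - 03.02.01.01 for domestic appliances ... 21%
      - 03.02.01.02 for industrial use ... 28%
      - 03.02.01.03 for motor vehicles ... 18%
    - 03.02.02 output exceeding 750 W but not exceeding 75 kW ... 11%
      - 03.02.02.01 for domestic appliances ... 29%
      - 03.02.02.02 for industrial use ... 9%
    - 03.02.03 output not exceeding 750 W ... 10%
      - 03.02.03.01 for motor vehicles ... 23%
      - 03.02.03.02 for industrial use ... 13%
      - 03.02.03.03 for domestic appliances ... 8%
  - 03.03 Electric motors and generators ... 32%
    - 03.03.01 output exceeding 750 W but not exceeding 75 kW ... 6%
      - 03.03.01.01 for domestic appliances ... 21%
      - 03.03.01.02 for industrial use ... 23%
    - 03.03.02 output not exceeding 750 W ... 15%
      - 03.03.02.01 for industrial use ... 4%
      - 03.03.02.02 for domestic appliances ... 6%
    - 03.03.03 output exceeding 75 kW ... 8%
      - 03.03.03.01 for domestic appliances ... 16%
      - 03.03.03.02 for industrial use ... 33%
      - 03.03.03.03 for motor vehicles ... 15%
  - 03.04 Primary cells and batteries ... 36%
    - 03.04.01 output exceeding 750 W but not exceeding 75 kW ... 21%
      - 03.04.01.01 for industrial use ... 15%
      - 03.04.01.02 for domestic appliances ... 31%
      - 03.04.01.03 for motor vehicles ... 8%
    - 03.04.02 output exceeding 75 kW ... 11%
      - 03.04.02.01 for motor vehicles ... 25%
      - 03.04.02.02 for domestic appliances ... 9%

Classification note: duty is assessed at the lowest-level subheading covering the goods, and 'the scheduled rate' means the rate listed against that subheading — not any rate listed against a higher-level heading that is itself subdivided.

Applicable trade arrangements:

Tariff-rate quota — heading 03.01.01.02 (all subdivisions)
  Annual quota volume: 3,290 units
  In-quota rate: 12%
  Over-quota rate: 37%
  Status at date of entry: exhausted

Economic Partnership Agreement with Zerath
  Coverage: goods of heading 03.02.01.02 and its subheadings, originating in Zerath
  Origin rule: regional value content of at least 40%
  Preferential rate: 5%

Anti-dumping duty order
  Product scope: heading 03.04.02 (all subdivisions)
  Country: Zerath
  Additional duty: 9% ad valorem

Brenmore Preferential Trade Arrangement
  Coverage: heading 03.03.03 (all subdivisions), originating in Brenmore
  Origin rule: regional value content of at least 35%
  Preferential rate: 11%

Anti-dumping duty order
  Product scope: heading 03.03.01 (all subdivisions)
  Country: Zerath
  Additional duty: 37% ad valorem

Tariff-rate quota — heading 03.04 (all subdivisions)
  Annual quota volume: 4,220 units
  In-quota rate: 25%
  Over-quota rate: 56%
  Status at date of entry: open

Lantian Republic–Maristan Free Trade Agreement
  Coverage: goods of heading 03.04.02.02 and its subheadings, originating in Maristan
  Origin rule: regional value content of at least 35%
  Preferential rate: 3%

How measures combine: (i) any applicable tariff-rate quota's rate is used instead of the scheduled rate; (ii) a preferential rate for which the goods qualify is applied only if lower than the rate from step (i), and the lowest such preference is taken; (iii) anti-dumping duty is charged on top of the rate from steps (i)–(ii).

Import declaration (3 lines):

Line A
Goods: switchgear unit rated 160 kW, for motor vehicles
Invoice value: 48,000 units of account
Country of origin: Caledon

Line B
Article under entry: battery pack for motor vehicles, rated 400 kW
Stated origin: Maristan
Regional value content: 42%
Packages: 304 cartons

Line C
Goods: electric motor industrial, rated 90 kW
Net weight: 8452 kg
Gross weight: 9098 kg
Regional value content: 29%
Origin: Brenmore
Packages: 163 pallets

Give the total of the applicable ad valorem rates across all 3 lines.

76%

Line A: switchgear unit → 03.02; rated 160 kW → 03.02.01; for motor vehicles → 03.02.01.03. Scheduled 18%. No special measure applies. → 18%.
Line B: battery pack → 03.04; rated 400 kW → 03.04.02; for motor vehicles → 03.04.02.01. Scheduled 25%. quota on 03.04 open → in-quota 25%; Maristan agreement on 03.04.02.02: 03.04.02.01 not covered. → 25%.
Line C: electric motor → 03.03; rated 90 kW → 03.03.03; industrial → 03.03.03.02. Scheduled 33%. Brenmore agreement on 03.03.03: RVC < 35%. → 33%.
Sum: 18% + 25% + 33% = 76%.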